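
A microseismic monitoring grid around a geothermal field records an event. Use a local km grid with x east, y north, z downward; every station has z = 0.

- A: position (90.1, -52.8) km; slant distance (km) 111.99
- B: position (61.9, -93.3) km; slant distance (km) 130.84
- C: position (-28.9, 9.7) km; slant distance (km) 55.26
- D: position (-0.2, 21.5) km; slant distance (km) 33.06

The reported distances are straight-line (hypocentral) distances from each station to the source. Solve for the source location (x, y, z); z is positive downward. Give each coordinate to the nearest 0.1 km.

Each station gives a sphere (x−x_i)² + (y−y_i)² + z² = d_i² (stations at z=0).
Subtracting the A sphere from B and C: z² cancels, leaving linear equations in x and y:
-56.4 x − 81.0 y = -2946.70
-238.0 x + 125.0 y = -488.46
Solving: x ≈ 15.493, y ≈ 25.591 km (keep extra digits for the depth step; rounded: 15.5, 25.6).
Then from the A sphere: z² = 111.99² − (x − 90.1)² − (y + 52.8)² with x = 15.493, y = 25.591, so z ≈ 28.817 ≈ 28.8 km.

x ≈ 15.5 km, y ≈ 25.6 km, depth ≈ 28.8 km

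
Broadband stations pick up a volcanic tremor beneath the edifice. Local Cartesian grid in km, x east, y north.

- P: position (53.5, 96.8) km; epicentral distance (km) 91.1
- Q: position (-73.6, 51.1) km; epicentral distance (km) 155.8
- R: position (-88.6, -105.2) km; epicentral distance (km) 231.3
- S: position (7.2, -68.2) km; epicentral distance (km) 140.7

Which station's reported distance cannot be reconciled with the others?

P

Solve using three stations at a time. Using Q, R, S (subtract circle equations pairwise → linear system) gives (x, y) ≈ (82.1, 50.8).
Distances from that point to each station vs reported:
  P: calculated 54.2 vs reported 91.1 → residual 36.9 km
  Q: calculated 155.7 vs reported 155.8 → residual 0.1 km
  R: calculated 231.2 vs reported 231.3 → residual 0.1 km
  S: calculated 140.6 vs reported 140.7 → residual 0.1 km
Q, R, S are mutually consistent (residuals ≈ 0); P is off by 36.9 km.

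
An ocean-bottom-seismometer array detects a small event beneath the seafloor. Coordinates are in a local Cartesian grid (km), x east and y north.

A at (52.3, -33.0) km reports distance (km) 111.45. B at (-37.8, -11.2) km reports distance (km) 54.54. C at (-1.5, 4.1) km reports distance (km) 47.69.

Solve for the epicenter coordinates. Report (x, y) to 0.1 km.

Circle about each station: (x − 52.3)² + (y + 33.0)² = 111.45²; (x + 37.8)² + (y + 11.2)² = 54.54²; (x + 1.5)² + (y − 4.1)² = 47.69².
Subtracting the A equation from the B and C equations removes the quadratic terms:
-180.2 x + 43.6 y = 7176.48
-107.6 x + 74.2 y = 6341.54
Solving the 2×2 system: x ≈ -29.5, y ≈ 42.7 km.
Check against A (with the unrounded x, y): √((x − 52.3)²+(y + 33.0)²) = 111.44 ≈ 111.45 km. ✓

-29.5 km east, 42.7 km north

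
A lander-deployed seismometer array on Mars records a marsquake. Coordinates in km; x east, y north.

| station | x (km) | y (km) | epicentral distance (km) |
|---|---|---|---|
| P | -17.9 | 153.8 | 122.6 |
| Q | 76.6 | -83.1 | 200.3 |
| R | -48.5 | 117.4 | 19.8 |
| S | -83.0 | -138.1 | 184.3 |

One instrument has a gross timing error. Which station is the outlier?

R

Solve using three stations at a time. Using P, Q, S (subtract circle equations pairwise → linear system) gives (x, y) ≈ (-76.5, 46.1).
Distances from that point to each station vs reported:
  P: calculated 122.6 vs reported 122.6 → residual 0.0 km
  Q: calculated 200.3 vs reported 200.3 → residual 0.0 km
  R: calculated 76.6 vs reported 19.8 → residual 56.8 km
  S: calculated 184.3 vs reported 184.3 → residual 0.0 km
P, Q, S are mutually consistent (residuals ≈ 0); R is off by 56.8 km.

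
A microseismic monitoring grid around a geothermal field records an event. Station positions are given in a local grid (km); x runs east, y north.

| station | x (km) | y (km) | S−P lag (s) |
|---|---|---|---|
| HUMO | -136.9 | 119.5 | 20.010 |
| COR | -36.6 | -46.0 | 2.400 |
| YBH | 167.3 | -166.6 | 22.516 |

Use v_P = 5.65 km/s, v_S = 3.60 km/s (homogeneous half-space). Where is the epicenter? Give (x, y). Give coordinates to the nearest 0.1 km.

Distance from S−P lag: d = Δt · v_P v_S / (v_P − v_S) = Δt · (5.65·3.60)/(5.65−3.60) ≈ 9.9220·Δt.
So d_HUMO = 198.54, d_COR = 23.81, d_YBH = 223.40 km.
Circle about each station: (x + 136.9)² + (y − 119.5)² = 198.54²; (x + 36.6)² + (y + 46.0)² = 23.81²; (x − 167.3)² + (y + 166.6)² = 223.40².
Subtracting the HUMO equation from the COR and YBH equations removes the quadratic terms:
200.6 x − 331.0 y = 9284.92
608.4 x − 572.2 y = 12233.56
Solving the 2×2 system: x ≈ -14.6, y ≈ -36.9 km.

(-14.6, -36.9)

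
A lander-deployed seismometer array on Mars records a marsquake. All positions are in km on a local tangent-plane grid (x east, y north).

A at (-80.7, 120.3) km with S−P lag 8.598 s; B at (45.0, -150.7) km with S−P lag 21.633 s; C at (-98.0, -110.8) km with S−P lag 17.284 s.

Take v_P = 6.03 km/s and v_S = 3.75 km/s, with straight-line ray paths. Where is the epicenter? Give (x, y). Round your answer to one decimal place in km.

Distance from S−P lag: d = Δt · v_P v_S / (v_P − v_S) = Δt · (6.03·3.75)/(6.03−3.75) ≈ 9.9178·Δt.
So d_A = 85.27, d_B = 214.55, d_C = 171.42 km.
Circle about each station: (x + 80.7)² + (y − 120.3)² = 85.27²; (x − 45.0)² + (y + 150.7)² = 214.55²; (x + 98.0)² + (y + 110.8)² = 171.42².
Subtracting the A equation from the B and C equations removes the quadratic terms:
251.4 x − 542.0 y = -35009.82
-34.6 x − 462.2 y = -21217.78
Solving the 2×2 system: x ≈ -34.7, y ≈ 48.5 km.

(-34.7, 48.5)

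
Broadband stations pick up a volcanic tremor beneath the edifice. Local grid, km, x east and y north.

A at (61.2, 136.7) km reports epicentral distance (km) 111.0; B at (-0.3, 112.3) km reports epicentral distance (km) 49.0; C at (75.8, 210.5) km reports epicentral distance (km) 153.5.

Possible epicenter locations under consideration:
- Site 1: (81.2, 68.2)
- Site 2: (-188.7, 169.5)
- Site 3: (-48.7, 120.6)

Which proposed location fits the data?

For each candidate, compare |candidate − station| to the reported distance:
Site 1: residuals A 39.6, B 43.7, C 11.1 → max 43.7 km
Site 2: residuals A 141.0, B 147.9, C 114.2 → max 147.9 km
Site 3: residuals A 0.1, B 0.1, C 0.1 → max 0.1 km
Only Site 3 has all residuals ≈ 0.

Site 3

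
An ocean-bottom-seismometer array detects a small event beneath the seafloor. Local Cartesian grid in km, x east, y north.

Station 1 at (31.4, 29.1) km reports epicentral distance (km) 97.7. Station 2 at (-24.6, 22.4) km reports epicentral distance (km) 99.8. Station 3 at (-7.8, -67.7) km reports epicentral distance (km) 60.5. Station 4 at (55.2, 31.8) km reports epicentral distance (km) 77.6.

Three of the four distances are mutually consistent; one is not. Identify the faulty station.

Station 1

Solve using three stations at a time. Using Station 2, Station 3, Station 4 (subtract circle equations pairwise → linear system) gives (x, y) ≈ (48.5, -45.5).
Distances from that point to each station vs reported:
  Station 1: calculated 76.6 vs reported 97.7 → residual 21.1 km
  Station 2: calculated 99.8 vs reported 99.8 → residual 0.0 km
  Station 3: calculated 60.5 vs reported 60.5 → residual 0.0 km
  Station 4: calculated 77.6 vs reported 77.6 → residual 0.0 km
Station 2, Station 3, Station 4 are mutually consistent (residuals ≈ 0); Station 1 is off by 21.1 km.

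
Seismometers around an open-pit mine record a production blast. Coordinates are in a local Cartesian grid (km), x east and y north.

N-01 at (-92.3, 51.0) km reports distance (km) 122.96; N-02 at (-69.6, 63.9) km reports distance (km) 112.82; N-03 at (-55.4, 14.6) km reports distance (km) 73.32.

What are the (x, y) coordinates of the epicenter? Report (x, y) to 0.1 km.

Circle about each station: (x + 92.3)² + (y − 51.0)² = 122.96²; (x + 69.6)² + (y − 63.9)² = 112.82²; (x + 55.4)² + (y − 14.6)² = 73.32².
Subtracting the N-01 equation from the N-02 and N-03 equations removes the quadratic terms:
45.4 x + 25.8 y = 197.89
73.8 x − 72.8 y = 1905.37
Solving the 2×2 system: x ≈ 12.2, y ≈ -13.8 km.

12.2 km east, -13.8 km north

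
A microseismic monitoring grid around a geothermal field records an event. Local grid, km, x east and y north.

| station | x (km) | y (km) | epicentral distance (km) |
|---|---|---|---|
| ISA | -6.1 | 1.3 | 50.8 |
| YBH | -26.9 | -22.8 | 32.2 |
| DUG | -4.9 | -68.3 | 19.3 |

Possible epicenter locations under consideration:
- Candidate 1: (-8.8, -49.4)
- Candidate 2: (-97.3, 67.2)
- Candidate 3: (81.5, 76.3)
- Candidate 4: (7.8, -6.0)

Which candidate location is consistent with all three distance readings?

For each candidate, compare |candidate − station| to the reported distance:
Candidate 1: residuals ISA 0.0, YBH 0.0, DUG 0.0 → max 0.0 km
Candidate 2: residuals ISA 61.7, YBH 82.1, DUG 144.7 → max 144.7 km
Candidate 3: residuals ISA 64.5, YBH 114.7, DUG 149.1 → max 149.1 km
Candidate 4: residuals ISA 35.1, YBH 6.4, DUG 44.3 → max 44.3 km
Only Candidate 1 has all residuals ≈ 0.

Candidate 1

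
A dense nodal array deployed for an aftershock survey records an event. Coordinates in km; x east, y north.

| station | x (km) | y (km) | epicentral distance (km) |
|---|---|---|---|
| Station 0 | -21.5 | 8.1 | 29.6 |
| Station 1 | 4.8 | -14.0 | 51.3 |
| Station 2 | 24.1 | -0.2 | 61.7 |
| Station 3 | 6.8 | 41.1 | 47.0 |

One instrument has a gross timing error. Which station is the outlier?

Station 0

Solve using three stations at a time. Using Station 1, Station 2, Station 3 (subtract circle equations pairwise → linear system) gives (x, y) ≈ (-34.6, 18.9).
Distances from that point to each station vs reported:
  Station 0: calculated 16.9 vs reported 29.6 → residual 12.7 km
  Station 1: calculated 51.3 vs reported 51.3 → residual 0.0 km
  Station 2: calculated 61.7 vs reported 61.7 → residual 0.0 km
  Station 3: calculated 47.0 vs reported 47.0 → residual 0.0 km
Station 1, Station 2, Station 3 are mutually consistent (residuals ≈ 0); Station 0 is off by 12.7 km.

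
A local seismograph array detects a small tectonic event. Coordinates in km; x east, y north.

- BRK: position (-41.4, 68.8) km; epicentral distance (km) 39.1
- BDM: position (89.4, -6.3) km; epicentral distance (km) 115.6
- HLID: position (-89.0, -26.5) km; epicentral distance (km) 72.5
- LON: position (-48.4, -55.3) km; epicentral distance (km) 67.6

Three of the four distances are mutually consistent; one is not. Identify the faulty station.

Solve using three stations at a time. Using BDM, HLID, LON (subtract circle equations pairwise → linear system) gives (x, y) ≈ (-25.3, 8.3).
Distances from that point to each station vs reported:
  BRK: calculated 62.6 vs reported 39.1 → residual 23.5 km
  BDM: calculated 115.7 vs reported 115.6 → residual 0.1 km
  HLID: calculated 72.6 vs reported 72.5 → residual 0.1 km
  LON: calculated 67.7 vs reported 67.6 → residual 0.1 km
BDM, HLID, LON are mutually consistent (residuals ≈ 0); BRK is off by 23.5 km.

BRK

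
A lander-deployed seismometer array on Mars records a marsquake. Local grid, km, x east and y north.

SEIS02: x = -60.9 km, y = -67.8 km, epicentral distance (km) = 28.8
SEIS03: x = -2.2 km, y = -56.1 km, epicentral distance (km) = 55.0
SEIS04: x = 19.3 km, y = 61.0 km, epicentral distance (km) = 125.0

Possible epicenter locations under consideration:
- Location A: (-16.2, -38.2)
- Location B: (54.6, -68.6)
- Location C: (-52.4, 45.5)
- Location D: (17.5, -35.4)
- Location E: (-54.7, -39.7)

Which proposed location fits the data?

For each candidate, compare |candidate − station| to the reported distance:
Location A: residuals SEIS02 24.8, SEIS03 32.3, SEIS04 19.6 → max 32.3 km
Location B: residuals SEIS02 86.7, SEIS03 3.2, SEIS04 9.3 → max 86.7 km
Location C: residuals SEIS02 84.8, SEIS03 58.3, SEIS04 51.6 → max 84.8 km
Location D: residuals SEIS02 56.0, SEIS03 26.4, SEIS04 28.6 → max 56.0 km
Location E: residuals SEIS02 0.0, SEIS03 0.0, SEIS04 0.0 → max 0.0 km
Only Location E has all residuals ≈ 0.

Location E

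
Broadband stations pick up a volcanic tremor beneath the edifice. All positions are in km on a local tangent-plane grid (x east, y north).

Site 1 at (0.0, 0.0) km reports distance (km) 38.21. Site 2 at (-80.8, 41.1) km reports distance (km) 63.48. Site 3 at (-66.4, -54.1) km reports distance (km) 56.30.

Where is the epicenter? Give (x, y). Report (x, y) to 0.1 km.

Circle about each station: x² + y² = 38.21²; (x + 80.8)² + (y − 41.1)² = 63.48²; (x + 66.4)² + (y + 54.1)² = 56.30².
Subtracting the Site 1 equation from the Site 2 and Site 3 equations removes the quadratic terms:
-161.6 x + 82.2 y = 5648.14
-132.8 x − 108.2 y = 5626.08
Solving the 2×2 system: x ≈ -37.8, y ≈ -5.6 km.
Check against Site 1 (with the unrounded x, y): √(x²+y²) = 38.21 ≈ 38.21 km. ✓

x ≈ -37.8 km, y ≈ -5.6 km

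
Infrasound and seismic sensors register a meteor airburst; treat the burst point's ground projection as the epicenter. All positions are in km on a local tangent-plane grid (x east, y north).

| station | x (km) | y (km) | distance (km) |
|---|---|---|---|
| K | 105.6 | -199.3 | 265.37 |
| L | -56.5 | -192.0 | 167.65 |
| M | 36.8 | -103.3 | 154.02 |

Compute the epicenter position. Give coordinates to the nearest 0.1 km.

-98.5 km east, -29.7 km north

Circle about each station: (x − 105.6)² + (y + 199.3)² = 265.37²; (x + 56.5)² + (y + 192.0)² = 167.65²; (x − 36.8)² + (y + 103.3)² = 154.02².
Subtracting pairs of circle equations eliminates x²+y² and gives linear equations (the radical axes):
-324.2 x + 14.6 y = 31499.11
-137.6 x + 192.0 y = 7852.36
Solving the 2×2 system: x ≈ -98.5, y ≈ -29.7 km.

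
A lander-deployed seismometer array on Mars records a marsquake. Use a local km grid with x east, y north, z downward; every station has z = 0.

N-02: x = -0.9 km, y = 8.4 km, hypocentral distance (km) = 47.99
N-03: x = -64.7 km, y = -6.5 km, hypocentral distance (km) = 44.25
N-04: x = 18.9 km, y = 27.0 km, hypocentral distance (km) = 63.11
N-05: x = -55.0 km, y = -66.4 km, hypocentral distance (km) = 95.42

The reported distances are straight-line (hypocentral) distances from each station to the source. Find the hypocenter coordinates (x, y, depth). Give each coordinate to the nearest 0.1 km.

Each station gives a sphere (x−x_i)² + (y−y_i)² + z² = d_i² (stations at z=0).
Subtracting the N-02 sphere from N-03 and N-04: z² cancels, leaving linear equations in x and y:
-127.6 x − 29.8 y = 4501.95
39.6 x + 37.2 y = -664.99
Solving: x ≈ -41.399, y ≈ 26.194 km (keep extra digits for the depth step; rounded: -41.4, 26.2).
Then from the N-02 sphere: z² = 47.99² − (x + 0.9)² − (y − 8.4)² with x = -41.399, y = 26.194, so z ≈ 18.608 ≈ 18.6 km.

(-41.4, 26.2, 18.6)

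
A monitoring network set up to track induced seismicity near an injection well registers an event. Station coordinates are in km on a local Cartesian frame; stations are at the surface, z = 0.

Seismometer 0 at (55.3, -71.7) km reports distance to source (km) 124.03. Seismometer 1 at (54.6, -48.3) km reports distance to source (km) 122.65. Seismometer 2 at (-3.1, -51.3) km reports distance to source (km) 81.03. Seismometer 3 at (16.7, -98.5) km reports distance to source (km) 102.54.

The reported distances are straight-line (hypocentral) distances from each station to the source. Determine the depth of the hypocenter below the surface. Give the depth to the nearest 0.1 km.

Each station gives a sphere (x−x_i)² + (y−y_i)² + z² = d_i² (stations at z=0).
Subtracting the Seismometer 0 sphere from Seismometer 1 and Seismometer 2: z² cancels, leaving linear equations in x and y:
-1.4 x + 46.8 y = -2544.51
-116.8 x + 40.8 y = 3259.90
Solving: x ≈ -47.398, y ≈ -55.788 km (keep extra digits for the depth step; rounded: -47.4, -55.8).
Then from the Seismometer 0 sphere: z² = 124.03² − (x − 55.3)² − (y + 71.7)² with x = -47.398, y = -55.788, so z ≈ 67.701 ≈ 67.7 km.

67.7 km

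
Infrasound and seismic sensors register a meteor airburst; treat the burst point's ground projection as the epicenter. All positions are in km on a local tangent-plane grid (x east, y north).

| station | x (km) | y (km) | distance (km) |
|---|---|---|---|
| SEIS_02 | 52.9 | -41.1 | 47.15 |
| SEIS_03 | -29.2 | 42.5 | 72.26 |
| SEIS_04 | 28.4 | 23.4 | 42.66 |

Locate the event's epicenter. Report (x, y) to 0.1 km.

Circle about each station: (x − 52.9)² + (y + 41.1)² = 47.15²; (x + 29.2)² + (y − 42.5)² = 72.26²; (x − 28.4)² + (y − 23.4)² = 42.66².
Subtracting the SEIS_02 equation from the SEIS_03 and SEIS_04 equations removes the quadratic terms:
-164.2 x + 167.2 y = -4827.12
-49.0 x + 129.0 y = -2730.25
Solving the 2×2 system: x ≈ 12.8, y ≈ -16.3 km.

x ≈ 12.8 km, y ≈ -16.3 km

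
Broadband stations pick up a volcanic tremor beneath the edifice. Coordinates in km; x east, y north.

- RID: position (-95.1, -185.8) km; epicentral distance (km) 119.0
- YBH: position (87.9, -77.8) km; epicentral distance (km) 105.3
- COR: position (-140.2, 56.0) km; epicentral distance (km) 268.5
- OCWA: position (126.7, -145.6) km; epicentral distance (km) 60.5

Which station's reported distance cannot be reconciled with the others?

OCWA

Solve using three stations at a time. Using RID, YBH, COR (subtract circle equations pairwise → linear system) gives (x, y) ≈ (20.8, -158.9).
Distances from that point to each station vs reported:
  RID: calculated 119.0 vs reported 119.0 → residual 0.0 km
  YBH: calculated 105.3 vs reported 105.3 → residual 0.0 km
  COR: calculated 268.5 vs reported 268.5 → residual 0.0 km
  OCWA: calculated 106.8 vs reported 60.5 → residual 46.3 km
RID, YBH, COR are mutually consistent (residuals ≈ 0); OCWA is off by 46.3 km.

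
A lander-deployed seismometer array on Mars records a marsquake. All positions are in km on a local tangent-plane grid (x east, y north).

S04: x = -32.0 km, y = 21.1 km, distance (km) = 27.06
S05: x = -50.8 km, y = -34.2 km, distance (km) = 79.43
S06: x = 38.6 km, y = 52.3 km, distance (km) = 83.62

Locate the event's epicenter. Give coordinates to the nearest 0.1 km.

Circle about each station: (x + 32.0)² + (y − 21.1)² = 27.06²; (x + 50.8)² + (y + 34.2)² = 79.43²; (x − 38.6)² + (y − 52.3)² = 83.62².
Subtracting pairs of circle equations eliminates x²+y² and gives linear equations (the radical axes):
-37.6 x − 110.6 y = -3295.81
141.2 x + 62.4 y = -3504.02
Solving the 2×2 system: x ≈ -44.7, y ≈ 45.0 km.

x ≈ -44.7 km, y ≈ 45.0 km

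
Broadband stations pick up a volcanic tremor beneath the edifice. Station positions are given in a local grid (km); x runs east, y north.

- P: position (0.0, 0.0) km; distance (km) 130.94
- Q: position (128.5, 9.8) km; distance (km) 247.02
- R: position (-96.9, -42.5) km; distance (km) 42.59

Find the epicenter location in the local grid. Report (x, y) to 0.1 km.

Circle about each station: x² + y² = 130.94²; (x − 128.5)² + (y − 9.8)² = 247.02²; (x + 96.9)² + (y + 42.5)² = 42.59².
Subtracting the P equation from the Q and R equations removes the quadratic terms:
257.0 x + 19.6 y = -27265.31
-193.8 x − 85.0 y = 26527.24
Solving the 2×2 system: x ≈ -99.6, y ≈ -85.0 km.

-99.6 km east, -85.0 km north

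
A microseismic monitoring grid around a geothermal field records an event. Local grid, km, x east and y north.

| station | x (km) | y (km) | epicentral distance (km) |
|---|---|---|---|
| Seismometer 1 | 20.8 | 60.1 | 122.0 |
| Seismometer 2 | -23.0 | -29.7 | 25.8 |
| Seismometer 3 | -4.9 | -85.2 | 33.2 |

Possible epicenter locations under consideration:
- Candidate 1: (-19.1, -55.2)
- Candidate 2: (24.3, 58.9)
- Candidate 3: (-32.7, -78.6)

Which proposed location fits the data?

For each candidate, compare |candidate − station| to the reported distance:
Candidate 1: residuals Seismometer 1 0.0, Seismometer 2 0.0, Seismometer 3 0.0 → max 0.0 km
Candidate 2: residuals Seismometer 1 118.3, Seismometer 2 74.6, Seismometer 3 113.8 → max 118.3 km
Candidate 3: residuals Seismometer 1 26.7, Seismometer 2 24.1, Seismometer 3 4.6 → max 26.7 km
Only Candidate 1 has all residuals ≈ 0.

Candidate 1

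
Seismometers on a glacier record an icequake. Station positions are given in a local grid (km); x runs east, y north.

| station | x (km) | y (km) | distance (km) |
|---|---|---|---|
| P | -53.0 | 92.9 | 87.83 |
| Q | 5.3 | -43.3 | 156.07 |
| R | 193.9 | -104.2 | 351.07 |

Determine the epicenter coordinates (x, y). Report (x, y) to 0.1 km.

Circle about each station: (x + 53.0)² + (y − 92.9)² = 87.83²; (x − 5.3)² + (y + 43.3)² = 156.07²; (x − 193.9)² + (y + 104.2)² = 351.07².
Subtracting pairs of circle equations eliminates x²+y² and gives linear equations (the radical axes):
116.6 x − 272.4 y = -26180.17
493.8 x − 394.2 y = -78520.60
Solving the 2×2 system: x ≈ -125.0, y ≈ 42.6 km.

(-125.0, 42.6)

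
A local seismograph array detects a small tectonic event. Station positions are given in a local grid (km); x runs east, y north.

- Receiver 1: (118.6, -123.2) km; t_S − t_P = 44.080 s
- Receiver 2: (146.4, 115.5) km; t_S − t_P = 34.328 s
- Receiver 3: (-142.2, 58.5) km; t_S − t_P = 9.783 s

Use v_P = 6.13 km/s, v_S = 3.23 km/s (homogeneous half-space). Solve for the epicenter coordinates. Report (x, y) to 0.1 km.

x ≈ -87.2 km, y ≈ 96.4 km

Distance from S−P lag: d = Δt · v_P v_S / (v_P − v_S) = Δt · (6.13·3.23)/(6.13−3.23) ≈ 6.8276·Δt.
So d_Receiver 1 = 300.96, d_Receiver 2 = 234.38, d_Receiver 3 = 66.79 km.
Circle about each station: (x − 118.6)² + (y + 123.2)² = 300.96²; (x − 146.4)² + (y − 115.5)² = 234.38²; (x + 142.2)² + (y − 58.5)² = 66.79².
Subtracting the Receiver 1 equation from the Receiver 2 and Receiver 3 equations removes the quadratic terms:
55.6 x + 477.4 y = 41171.95
-521.6 x + 363.4 y = 80514.91
Solving the 2×2 system: x ≈ -87.2, y ≈ 96.4 km.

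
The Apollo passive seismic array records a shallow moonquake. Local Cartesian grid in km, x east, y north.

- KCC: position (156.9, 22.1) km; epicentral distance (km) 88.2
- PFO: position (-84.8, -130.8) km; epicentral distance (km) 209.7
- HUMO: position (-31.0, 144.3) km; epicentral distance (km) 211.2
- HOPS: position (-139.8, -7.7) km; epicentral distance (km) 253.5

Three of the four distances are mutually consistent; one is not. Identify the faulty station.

Solve using three stations at a time. Using KCC, PFO, HOPS (subtract circle equations pairwise → linear system) gives (x, y) ≈ (109.7, -52.5).
Distances from that point to each station vs reported:
  KCC: calculated 88.2 vs reported 88.2 → residual 0.0 km
  PFO: calculated 209.7 vs reported 209.7 → residual 0.0 km
  HUMO: calculated 241.9 vs reported 211.2 → residual 30.7 km
  HOPS: calculated 253.5 vs reported 253.5 → residual 0.0 km
KCC, PFO, HOPS are mutually consistent (residuals ≈ 0); HUMO is off by 30.7 km.

HUMO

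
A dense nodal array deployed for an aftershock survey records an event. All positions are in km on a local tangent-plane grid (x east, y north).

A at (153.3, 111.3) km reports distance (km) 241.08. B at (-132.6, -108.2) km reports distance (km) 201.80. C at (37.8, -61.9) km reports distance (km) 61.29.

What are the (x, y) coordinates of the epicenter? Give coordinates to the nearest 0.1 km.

Circle about each station: (x − 153.3)² + (y − 111.3)² = 241.08²; (x + 132.6)² + (y + 108.2)² = 201.80²; (x − 37.8)² + (y + 61.9)² = 61.29².
Subtracting the A equation from the B and C equations removes the quadratic terms:
-571.8 x − 439.0 y = 10797.75
-231.0 x − 346.4 y = 23734.97
Solving the 2×2 system: x ≈ 69.1, y ≈ -114.6 km.

(69.1, -114.6)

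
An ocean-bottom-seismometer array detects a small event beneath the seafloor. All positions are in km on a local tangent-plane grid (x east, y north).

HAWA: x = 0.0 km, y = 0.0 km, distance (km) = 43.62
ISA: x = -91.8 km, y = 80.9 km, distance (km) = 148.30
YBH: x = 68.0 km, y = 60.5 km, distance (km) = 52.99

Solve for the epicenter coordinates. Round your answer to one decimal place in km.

Circle about each station: x² + y² = 43.62²; (x + 91.8)² + (y − 80.9)² = 148.30²; (x − 68.0)² + (y − 60.5)² = 52.99².
Subtracting the HAWA equation from the ISA and YBH equations removes the quadratic terms:
-183.6 x + 161.8 y = -5118.14
136.0 x + 121.0 y = 7379.01
Solving the 2×2 system: x ≈ 41.0, y ≈ 14.9 km.

(41.0, 14.9)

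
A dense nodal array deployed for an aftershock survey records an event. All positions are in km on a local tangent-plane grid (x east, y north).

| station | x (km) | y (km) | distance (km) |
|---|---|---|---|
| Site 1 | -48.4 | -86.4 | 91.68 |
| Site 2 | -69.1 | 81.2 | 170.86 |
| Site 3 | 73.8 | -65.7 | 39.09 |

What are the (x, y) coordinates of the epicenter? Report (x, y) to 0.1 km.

Circle about each station: (x + 48.4)² + (y + 86.4)² = 91.68²; (x + 69.1)² + (y − 81.2)² = 170.86²; (x − 73.8)² + (y + 65.7)² = 39.09².
Subtracting the Site 1 equation from the Site 2 and Site 3 equations removes the quadratic terms:
-41.4 x + 335.2 y = -19227.19
244.4 x + 41.4 y = 6832.60
Solving the 2×2 system: x ≈ 36.9, y ≈ -52.8 km.

(36.9, -52.8)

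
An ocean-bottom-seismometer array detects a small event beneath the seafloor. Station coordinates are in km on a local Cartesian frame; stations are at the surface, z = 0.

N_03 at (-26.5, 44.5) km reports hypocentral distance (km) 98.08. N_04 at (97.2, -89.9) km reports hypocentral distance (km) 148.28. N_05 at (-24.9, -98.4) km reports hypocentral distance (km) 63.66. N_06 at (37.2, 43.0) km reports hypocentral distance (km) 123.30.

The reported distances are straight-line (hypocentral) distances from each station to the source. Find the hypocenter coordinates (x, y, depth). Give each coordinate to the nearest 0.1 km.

x ≈ -40.6 km, y ≈ -46.6 km, depth ≈ 33.5 km

Each station gives a sphere (x−x_i)² + (y−y_i)² + z² = d_i² (stations at z=0).
Subtracting the N_03 sphere from N_04 and N_05: z² cancels, leaving linear equations in x and y:
247.4 x − 268.8 y = 2480.08
3.2 x − 285.8 y = 13187.16
Solving: x ≈ -40.602, y ≈ -46.596 km (keep extra digits for the depth step; rounded: -40.6, -46.6).
Then from the N_03 sphere: z² = 98.08² − (x + 26.5)² − (y − 44.5)² with x = -40.602, y = -46.596, so z ≈ 33.501 ≈ 33.5 km.
Check against N_06 (with the unrounded solution): distance 123.30 ≈ 123.30 km. ✓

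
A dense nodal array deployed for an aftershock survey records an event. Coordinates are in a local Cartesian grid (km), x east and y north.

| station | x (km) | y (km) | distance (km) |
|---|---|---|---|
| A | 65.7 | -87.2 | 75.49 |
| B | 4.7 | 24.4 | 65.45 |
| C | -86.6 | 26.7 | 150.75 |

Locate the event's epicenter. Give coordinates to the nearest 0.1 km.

(59.1, -12.0)

Circle about each station: (x − 65.7)² + (y + 87.2)² = 75.49²; (x − 4.7)² + (y − 24.4)² = 65.45²; (x + 86.6)² + (y − 26.7)² = 150.75².
Subtracting the A equation from the B and C equations removes the quadratic terms:
-122.0 x + 223.2 y = -9887.84
-304.6 x + 227.8 y = -20734.70
Solving the 2×2 system: x ≈ 59.1, y ≈ -12.0 km.
Check against A (with the unrounded x, y): √((x − 65.7)²+(y + 87.2)²) = 75.49 ≈ 75.49 km. ✓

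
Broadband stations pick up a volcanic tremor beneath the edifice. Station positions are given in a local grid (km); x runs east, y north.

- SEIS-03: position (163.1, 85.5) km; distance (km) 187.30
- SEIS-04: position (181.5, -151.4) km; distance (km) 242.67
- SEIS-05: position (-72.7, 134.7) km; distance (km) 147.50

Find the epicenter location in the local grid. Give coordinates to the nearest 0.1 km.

Circle about each station: (x − 163.1)² + (y − 85.5)² = 187.30²; (x − 181.5)² + (y + 151.4)² = 242.67²; (x + 72.7)² + (y − 134.7)² = 147.50².
Subtracting the SEIS-03 equation from the SEIS-04 and SEIS-05 equations removes the quadratic terms:
36.8 x − 473.8 y = -1855.09
-471.6 x + 98.4 y = 2842.56
Solving the 2×2 system: x ≈ -5.3, y ≈ 3.5 km.

(-5.3, 3.5)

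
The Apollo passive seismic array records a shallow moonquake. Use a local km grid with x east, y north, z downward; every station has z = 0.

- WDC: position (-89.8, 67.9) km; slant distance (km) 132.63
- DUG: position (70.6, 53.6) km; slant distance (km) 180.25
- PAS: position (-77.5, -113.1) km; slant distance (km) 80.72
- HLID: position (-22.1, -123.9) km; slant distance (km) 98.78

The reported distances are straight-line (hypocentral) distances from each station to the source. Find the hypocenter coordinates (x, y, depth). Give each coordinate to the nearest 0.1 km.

x ≈ -66.1 km, y ≈ -52.0 km, depth ≈ 51.5 km

Each station gives a sphere (x−x_i)² + (y−y_i)² + z² = d_i² (stations at z=0).
Subtracting the WDC sphere from DUG and PAS: z² cancels, leaving linear equations in x and y:
320.8 x − 28.6 y = -19716.48
24.6 x − 362.0 y = 17198.41
Solving: x ≈ -66.096, y ≈ -52.001 km (keep extra digits for the depth step; rounded: -66.1, -52.0).
Then from the WDC sphere: z² = 132.63² − (x + 89.8)² − (y − 67.9)² with x = -66.096, y = -52.001, so z ≈ 51.503 ≈ 51.5 km.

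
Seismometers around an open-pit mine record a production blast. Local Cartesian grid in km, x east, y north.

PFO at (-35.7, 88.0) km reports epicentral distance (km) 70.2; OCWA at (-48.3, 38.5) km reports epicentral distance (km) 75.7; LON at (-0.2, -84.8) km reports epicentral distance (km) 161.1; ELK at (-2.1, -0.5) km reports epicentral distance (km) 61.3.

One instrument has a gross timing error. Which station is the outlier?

LON

Solve using three stations at a time. Using PFO, OCWA, ELK (subtract circle equations pairwise → linear system) gives (x, y) ≈ (25.8, 54.1).
Distances from that point to each station vs reported:
  PFO: calculated 70.2 vs reported 70.2 → residual 0.0 km
  OCWA: calculated 75.7 vs reported 75.7 → residual 0.0 km
  LON: calculated 141.3 vs reported 161.1 → residual 19.8 km
  ELK: calculated 61.3 vs reported 61.3 → residual 0.0 km
PFO, OCWA, ELK are mutually consistent (residuals ≈ 0); LON is off by 19.8 km.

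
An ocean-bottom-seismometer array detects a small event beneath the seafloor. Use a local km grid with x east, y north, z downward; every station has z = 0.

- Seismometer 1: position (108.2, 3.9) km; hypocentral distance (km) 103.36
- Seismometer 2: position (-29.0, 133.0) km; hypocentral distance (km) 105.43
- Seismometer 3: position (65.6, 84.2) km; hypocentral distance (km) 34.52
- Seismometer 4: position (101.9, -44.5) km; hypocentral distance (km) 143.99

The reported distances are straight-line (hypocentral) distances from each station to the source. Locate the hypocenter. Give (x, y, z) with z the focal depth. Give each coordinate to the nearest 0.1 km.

x ≈ 60.8 km, y ≈ 89.3 km, depth ≈ 33.8 km

Each station gives a sphere (x−x_i)² + (y−y_i)² + z² = d_i² (stations at z=0).
Subtracting the Seismometer 1 sphere from Seismometer 2 and Seismometer 3: z² cancels, leaving linear equations in x and y:
-274.4 x + 258.2 y = 6375.35
-85.2 x + 160.6 y = 9162.21
Solving: x ≈ 60.797, y ≈ 89.304 km (keep extra digits for the depth step; rounded: 60.8, 89.3).
Then from the Seismometer 1 sphere: z² = 103.36² − (x − 108.2)² − (y − 3.9)² with x = 60.797, y = 89.304, so z ≈ 33.799 ≈ 33.8 km.
Check against Seismometer 4 (with the unrounded solution): distance 144.00 ≈ 143.99 km. ✓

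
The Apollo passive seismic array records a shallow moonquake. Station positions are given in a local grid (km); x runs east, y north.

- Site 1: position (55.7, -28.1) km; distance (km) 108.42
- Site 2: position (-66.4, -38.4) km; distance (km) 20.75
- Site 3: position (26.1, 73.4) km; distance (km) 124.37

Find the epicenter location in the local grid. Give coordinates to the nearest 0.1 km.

Circle about each station: (x − 55.7)² + (y + 28.1)² = 108.42²; (x + 66.4)² + (y + 38.4)² = 20.75²; (x − 26.1)² + (y − 73.4)² = 124.37².
Subtracting the Site 1 equation from the Site 2 and Site 3 equations removes the quadratic terms:
-244.2 x − 20.6 y = 13315.75
-59.2 x + 203.0 y = -1536.33
Solving the 2×2 system: x ≈ -52.6, y ≈ -22.9 km.

-52.6 km east, -22.9 km north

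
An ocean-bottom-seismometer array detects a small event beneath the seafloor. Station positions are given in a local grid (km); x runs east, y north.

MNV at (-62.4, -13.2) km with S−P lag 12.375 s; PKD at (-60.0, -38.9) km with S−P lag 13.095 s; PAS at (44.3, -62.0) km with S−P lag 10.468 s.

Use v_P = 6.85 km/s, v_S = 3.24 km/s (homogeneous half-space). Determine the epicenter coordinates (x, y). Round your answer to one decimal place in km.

Distance from S−P lag: d = Δt · v_P v_S / (v_P − v_S) = Δt · (6.85·3.24)/(6.85−3.24) ≈ 6.1479·Δt.
So d_MNV = 76.08, d_PKD = 80.51, d_PAS = 64.36 km.
Circle about each station: (x + 62.4)² + (y + 13.2)² = 76.08²; (x + 60.0)² + (y + 38.9)² = 80.51²; (x − 44.3)² + (y + 62.0)² = 64.36².
Subtracting the MNV equation from the PKD and PAS equations removes the quadratic terms:
4.8 x − 51.4 y = 351.52
213.4 x − 97.6 y = 3384.45
Solving the 2×2 system: x ≈ 13.3, y ≈ -5.6 km.
Check against MNV (with the unrounded x, y): √((x + 62.4)²+(y + 13.2)²) = 76.08 ≈ 76.08 km. ✓

(13.3, -5.6)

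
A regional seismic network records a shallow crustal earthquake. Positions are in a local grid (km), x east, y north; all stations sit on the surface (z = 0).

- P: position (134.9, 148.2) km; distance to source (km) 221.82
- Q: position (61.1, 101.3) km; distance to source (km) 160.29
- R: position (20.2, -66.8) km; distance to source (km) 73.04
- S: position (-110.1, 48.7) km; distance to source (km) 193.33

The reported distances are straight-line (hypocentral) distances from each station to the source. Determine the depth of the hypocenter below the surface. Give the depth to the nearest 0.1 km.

z ≈ 64.5 km

Each station gives a sphere (x−x_i)² + (y−y_i)² + z² = d_i² (stations at z=0).
Subtracting the P sphere from Q and R: z² cancels, leaving linear equations in x and y:
-147.6 x − 93.8 y = -2655.12
-229.4 x − 430.0 y = 8578.30
Solving: x ≈ 46.397, y ≈ -44.702 km (keep extra digits for the depth step; rounded: 46.4, -44.7).
Then from the P sphere: z² = 221.82² − (x − 134.9)² − (y − 148.2)² with x = 46.397, y = -44.702, so z ≈ 64.499 ≈ 64.5 km.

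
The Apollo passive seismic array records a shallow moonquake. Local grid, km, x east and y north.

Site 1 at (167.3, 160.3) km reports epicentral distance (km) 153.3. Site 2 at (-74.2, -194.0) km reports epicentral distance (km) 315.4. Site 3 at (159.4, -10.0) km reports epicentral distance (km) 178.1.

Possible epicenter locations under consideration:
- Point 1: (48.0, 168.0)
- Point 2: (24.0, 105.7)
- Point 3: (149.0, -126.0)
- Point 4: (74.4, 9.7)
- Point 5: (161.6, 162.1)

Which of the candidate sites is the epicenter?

For each candidate, compare |candidate − station| to the reported distance:
Point 1: residuals Site 1 33.8, Site 2 66.7, Site 3 31.9 → max 66.7 km
Point 2: residuals Site 1 0.0, Site 2 0.0, Site 3 0.0 → max 0.0 km
Point 3: residuals Site 1 133.6, Site 2 82.1, Site 3 61.6 → max 133.6 km
Point 4: residuals Site 1 23.6, Site 2 63.3, Site 3 90.8 → max 90.8 km
Point 5: residuals Site 1 147.3, Site 2 111.7, Site 3 6.0 → max 147.3 km
Only Point 2 has all residuals ≈ 0.

Point 2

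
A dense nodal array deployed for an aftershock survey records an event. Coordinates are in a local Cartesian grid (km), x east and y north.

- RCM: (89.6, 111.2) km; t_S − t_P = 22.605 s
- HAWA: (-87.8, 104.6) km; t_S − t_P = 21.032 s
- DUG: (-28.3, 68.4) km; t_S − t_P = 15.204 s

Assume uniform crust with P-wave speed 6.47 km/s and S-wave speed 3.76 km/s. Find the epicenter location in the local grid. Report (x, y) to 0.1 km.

Distance from S−P lag: d = Δt · v_P v_S / (v_P − v_S) = Δt · (6.47·3.76)/(6.47−3.76) ≈ 8.9768·Δt.
So d_RCM = 202.92, d_HAWA = 188.80, d_DUG = 136.48 km.
Circle about each station: (x − 89.6)² + (y − 111.2)² = 202.92²; (x + 87.8)² + (y − 104.6)² = 188.80²; (x + 28.3)² + (y − 68.4)² = 136.48².
Subtracting the RCM equation from the HAWA and DUG equations removes the quadratic terms:
-354.8 x − 13.2 y = 3787.49
-235.8 x − 85.6 y = 7635.59
Solving the 2×2 system: x ≈ -8.2, y ≈ -66.6 km.

-8.2 km east, -66.6 km north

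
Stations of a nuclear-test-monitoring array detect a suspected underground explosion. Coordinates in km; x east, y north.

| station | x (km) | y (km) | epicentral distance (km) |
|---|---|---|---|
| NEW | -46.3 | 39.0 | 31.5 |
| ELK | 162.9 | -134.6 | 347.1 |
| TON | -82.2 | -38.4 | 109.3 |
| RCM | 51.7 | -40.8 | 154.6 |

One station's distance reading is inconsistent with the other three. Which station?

Solve using three stations at a time. Using NEW, TON, RCM (subtract circle equations pairwise → linear system) gives (x, y) ≈ (-58.0, 68.1).
Distances from that point to each station vs reported:
  NEW: calculated 31.4 vs reported 31.5 → residual 0.1 km
  ELK: calculated 299.8 vs reported 347.1 → residual 47.3 km
  TON: calculated 109.3 vs reported 109.3 → residual 0.0 km
  RCM: calculated 154.6 vs reported 154.6 → residual 0.0 km
NEW, TON, RCM are mutually consistent (residuals ≈ 0); ELK is off by 47.3 km.

ELK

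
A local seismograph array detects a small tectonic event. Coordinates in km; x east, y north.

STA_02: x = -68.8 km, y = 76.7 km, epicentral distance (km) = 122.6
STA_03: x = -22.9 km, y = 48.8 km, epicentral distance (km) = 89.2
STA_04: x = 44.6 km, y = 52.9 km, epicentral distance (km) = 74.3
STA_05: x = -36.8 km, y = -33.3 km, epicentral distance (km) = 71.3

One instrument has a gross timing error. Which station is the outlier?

Solve using three stations at a time. Using STA_03, STA_04, STA_05 (subtract circle equations pairwise → linear system) gives (x, y) ≈ (33.2, -20.4).
Distances from that point to each station vs reported:
  STA_02: calculated 140.9 vs reported 122.6 → residual 18.3 km
  STA_03: calculated 89.1 vs reported 89.2 → residual 0.1 km
  STA_04: calculated 74.2 vs reported 74.3 → residual 0.1 km
  STA_05: calculated 71.2 vs reported 71.3 → residual 0.1 km
STA_03, STA_04, STA_05 are mutually consistent (residuals ≈ 0); STA_02 is off by 18.3 km.

STA_02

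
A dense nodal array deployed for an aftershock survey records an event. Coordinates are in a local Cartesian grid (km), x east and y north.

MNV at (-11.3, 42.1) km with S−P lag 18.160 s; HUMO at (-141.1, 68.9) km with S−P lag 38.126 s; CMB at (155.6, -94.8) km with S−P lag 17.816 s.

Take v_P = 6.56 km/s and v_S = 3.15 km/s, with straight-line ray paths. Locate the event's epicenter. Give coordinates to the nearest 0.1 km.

Distance from S−P lag: d = Δt · v_P v_S / (v_P − v_S) = Δt · (6.56·3.15)/(6.56−3.15) ≈ 6.0598·Δt.
So d_MNV = 110.05, d_HUMO = 231.04, d_CMB = 107.96 km.
Circle about each station: (x + 11.3)² + (y − 42.1)² = 110.05²; (x + 141.1)² + (y − 68.9)² = 231.04²; (x − 155.6)² + (y + 94.8)² = 107.96².
Subtracting the MNV equation from the HUMO and CMB equations removes the quadratic terms:
-259.6 x + 53.6 y = -18512.16
333.8 x − 273.8 y = 31753.94
Solving the 2×2 system: x ≈ 63.3, y ≈ -38.8 km.

x ≈ 63.3 km, y ≈ -38.8 km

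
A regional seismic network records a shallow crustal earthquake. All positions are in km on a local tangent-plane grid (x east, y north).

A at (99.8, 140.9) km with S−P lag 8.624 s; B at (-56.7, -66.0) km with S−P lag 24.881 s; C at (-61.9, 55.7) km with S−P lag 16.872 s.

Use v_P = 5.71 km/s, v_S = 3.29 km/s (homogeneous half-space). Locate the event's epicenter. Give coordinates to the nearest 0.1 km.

Distance from S−P lag: d = Δt · v_P v_S / (v_P − v_S) = Δt · (5.71·3.29)/(5.71−3.29) ≈ 7.7628·Δt.
So d_A = 66.95, d_B = 193.15, d_C = 130.97 km.
Circle about each station: (x − 99.8)² + (y − 140.9)² = 66.95²; (x + 56.7)² + (y + 66.0)² = 193.15²; (x + 61.9)² + (y − 55.7)² = 130.97².
Subtracting the A equation from the B and C equations removes the quadratic terms:
-313.0 x − 413.8 y = -55066.58
-323.4 x − 170.4 y = -35549.59
Solving the 2×2 system: x ≈ 66.2, y ≈ 83.0 km.
Check against A (with the unrounded x, y): √((x − 99.8)²+(y − 140.9)²) = 66.94 ≈ 66.95 km. ✓

(66.2, 83.0)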